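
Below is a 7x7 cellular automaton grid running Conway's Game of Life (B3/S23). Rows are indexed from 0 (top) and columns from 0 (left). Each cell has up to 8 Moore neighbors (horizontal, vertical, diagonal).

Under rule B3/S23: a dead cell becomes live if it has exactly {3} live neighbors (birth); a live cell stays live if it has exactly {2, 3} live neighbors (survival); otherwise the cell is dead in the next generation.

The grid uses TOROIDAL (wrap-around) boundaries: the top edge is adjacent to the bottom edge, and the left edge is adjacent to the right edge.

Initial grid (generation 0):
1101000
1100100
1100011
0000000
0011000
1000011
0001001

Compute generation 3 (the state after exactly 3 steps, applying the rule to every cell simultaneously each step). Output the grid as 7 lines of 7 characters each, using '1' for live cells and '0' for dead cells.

Answer: 1110000
0001000
0000000
0110000
0011000
0000000
0000001

Derivation:
Simulating step by step:
Generation 0 (given above): 17 live cells
Generation 1: 24 live cells
0101101
0000110
0100011
1110001
0000001
1011111
0110110
Generation 2: 13 live cells
1100001
0011000
0110100
0110000
0000100
1010000
0000000
Generation 3: 9 live cells
(generation 3 grid is the final answer)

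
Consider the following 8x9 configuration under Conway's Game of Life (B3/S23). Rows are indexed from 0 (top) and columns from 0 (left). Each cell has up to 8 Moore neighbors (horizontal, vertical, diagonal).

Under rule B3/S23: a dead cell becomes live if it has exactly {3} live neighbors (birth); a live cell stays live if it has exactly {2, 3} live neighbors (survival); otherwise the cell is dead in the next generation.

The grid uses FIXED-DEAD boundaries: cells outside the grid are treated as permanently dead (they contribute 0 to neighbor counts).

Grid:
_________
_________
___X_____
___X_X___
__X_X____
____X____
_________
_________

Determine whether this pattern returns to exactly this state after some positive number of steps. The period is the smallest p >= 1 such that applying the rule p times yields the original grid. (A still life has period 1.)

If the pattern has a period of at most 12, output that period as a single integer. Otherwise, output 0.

Answer: 2

Derivation:
Simulating and comparing each generation to the original:
Gen 0 (original, given above): 6 live cells
Gen 1: 6 live cells, differs from original
Gen 2: 6 live cells, MATCHES original -> period = 2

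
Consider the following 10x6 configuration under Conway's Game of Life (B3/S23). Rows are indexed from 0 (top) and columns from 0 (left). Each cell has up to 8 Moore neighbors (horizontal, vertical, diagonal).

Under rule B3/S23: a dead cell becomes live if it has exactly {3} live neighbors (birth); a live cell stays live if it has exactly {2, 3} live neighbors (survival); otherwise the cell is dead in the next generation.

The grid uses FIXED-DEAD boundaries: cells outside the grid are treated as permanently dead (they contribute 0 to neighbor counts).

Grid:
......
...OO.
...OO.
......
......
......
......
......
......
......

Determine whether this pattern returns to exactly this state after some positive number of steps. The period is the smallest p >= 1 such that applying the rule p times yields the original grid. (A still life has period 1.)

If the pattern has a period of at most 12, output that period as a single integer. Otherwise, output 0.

Answer: 1

Derivation:
Simulating and comparing each generation to the original:
Gen 0 (original, given above): 4 live cells
Gen 1: 4 live cells, MATCHES original -> period = 1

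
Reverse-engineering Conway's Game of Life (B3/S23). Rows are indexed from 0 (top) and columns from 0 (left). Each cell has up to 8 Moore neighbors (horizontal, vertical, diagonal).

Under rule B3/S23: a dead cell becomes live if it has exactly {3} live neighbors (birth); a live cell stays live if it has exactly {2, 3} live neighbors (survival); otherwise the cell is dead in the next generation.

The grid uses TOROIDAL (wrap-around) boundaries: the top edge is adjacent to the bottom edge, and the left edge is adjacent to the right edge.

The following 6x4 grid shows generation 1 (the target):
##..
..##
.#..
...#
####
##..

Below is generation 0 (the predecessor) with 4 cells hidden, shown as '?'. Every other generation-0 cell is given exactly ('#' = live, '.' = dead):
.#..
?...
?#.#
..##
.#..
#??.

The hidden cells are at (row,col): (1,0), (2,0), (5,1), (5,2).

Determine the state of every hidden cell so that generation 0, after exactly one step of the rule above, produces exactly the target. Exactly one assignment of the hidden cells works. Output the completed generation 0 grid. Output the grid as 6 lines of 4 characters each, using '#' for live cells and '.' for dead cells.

Answer: .#..
#...
##.#
..##
.#..
#...

Derivation:
Hidden generation-0 cells (in order): (1,0), (2,0), (5,1), (5,2).
A hidden cell only influences target cells in its own 3x3 neighborhood. Try each of the 2^4 = 16 assignments, step the completed generation 0 forward once under B3/S23, and compare with the target:
  (1,0)=. (2,0)=. (5,1)=. (5,2)=. -> step gives (0,0)='.' but target has '#' -> reject
  (1,0)=. (2,0)=. (5,1)=. (5,2)=# -> step gives (0,0)='.' but target has '#' -> reject
  (1,0)=. (2,0)=. (5,1)=# (5,2)=. -> step gives (1,0)='#' but target has '.' -> reject
  (1,0)=. (2,0)=. (5,1)=# (5,2)=# -> step gives (0,2)='#' but target has '.' -> reject
  (1,0)=. (2,0)=# (5,1)=. (5,2)=. -> step gives (0,0)='.' but target has '#' -> reject
  (1,0)=. (2,0)=# (5,1)=. (5,2)=# -> step gives (0,0)='.' but target has '#' -> reject
  (1,0)=. (2,0)=# (5,1)=# (5,2)=. -> step gives (1,1)='#' but target has '.' -> reject
  (1,0)=. (2,0)=# (5,1)=# (5,2)=# -> step gives (0,2)='#' but target has '.' -> reject
  (1,0)=# (2,0)=. (5,1)=. (5,2)=. -> step gives (1,0)='#' but target has '.' -> reject
  (1,0)=# (2,0)=. (5,1)=. (5,2)=# -> step gives (0,3)='#' but target has '.' -> reject
  (1,0)=# (2,0)=. (5,1)=# (5,2)=. -> step gives (0,0)='.' but target has '#' -> reject
  (1,0)=# (2,0)=. (5,1)=# (5,2)=# -> step gives (0,0)='.' but target has '#' -> reject
  (1,0)=# (2,0)=# (5,1)=. (5,2)=. -> step reproduces the target at every cell -> ACCEPT
  (1,0)=# (2,0)=# (5,1)=. (5,2)=# -> step gives (0,3)='#' but target has '.' -> reject
  (1,0)=# (2,0)=# (5,1)=# (5,2)=. -> step gives (0,0)='.' but target has '#' -> reject
  (1,0)=# (2,0)=# (5,1)=# (5,2)=# -> step gives (0,0)='.' but target has '#' -> reject
Unique solution: (1,0)=live, (2,0)=live, (5,1)=dead, (5,2)=dead.
Check: live-neighbor counts of every cell in the completed generation 0:
3212
4433
4344
5443
3233
2321
Applying B3/S23 to generation 0 with these counts gives:
##..
..##
.#..
...#
####
##..
which matches the target exactly.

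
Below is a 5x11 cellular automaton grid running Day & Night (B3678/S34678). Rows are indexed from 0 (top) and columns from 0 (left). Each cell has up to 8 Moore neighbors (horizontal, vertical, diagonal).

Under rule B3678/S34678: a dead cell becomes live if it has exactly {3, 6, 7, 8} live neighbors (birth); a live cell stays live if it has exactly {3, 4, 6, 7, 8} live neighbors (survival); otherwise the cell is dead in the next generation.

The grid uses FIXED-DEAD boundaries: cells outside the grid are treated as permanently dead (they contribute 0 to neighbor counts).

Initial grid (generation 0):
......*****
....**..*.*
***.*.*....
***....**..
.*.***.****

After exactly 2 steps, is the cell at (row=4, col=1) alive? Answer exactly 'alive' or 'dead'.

Simulating step by step:
Generation 0 (given above): 27 live cells
Generation 1: 22 live cells
.....*.***.
.*.*.*..*..
*.*.....**.
**.....**..
**....****.
Generation 2: 18 live cells
....*.*.*..
..*.*.*....
*.*.....**.
*.*...*.*..
**.....**..

Cell (4,1) at generation 2: 1 -> alive

Answer: alive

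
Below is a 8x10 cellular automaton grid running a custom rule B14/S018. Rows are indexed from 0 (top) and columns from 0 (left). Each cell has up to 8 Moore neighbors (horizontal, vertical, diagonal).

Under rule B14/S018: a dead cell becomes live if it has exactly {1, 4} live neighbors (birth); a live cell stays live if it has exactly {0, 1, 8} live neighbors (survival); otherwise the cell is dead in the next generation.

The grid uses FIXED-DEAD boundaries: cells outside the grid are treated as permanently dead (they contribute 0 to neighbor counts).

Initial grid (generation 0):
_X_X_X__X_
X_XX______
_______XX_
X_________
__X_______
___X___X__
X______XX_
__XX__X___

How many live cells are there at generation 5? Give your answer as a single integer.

Simulating step by step:
Generation 0 (given above): 19 live cells
Generation 1: 38 live cells
__X__XXXXX
X____X____
____X_XXXX
X_XX__X__X
X_X_X_XXX_
X__XX____X
X____X___X
X_XXXXX__X
Generation 2: 20 live cells
X_XX_____X
X_X______X
_____X____
XX________
_____X____
_X___X__X_
_X_____X__
X_X____X_X
Generation 3: 36 live cells
XX__X____X
XX___XX__X
_X_XXXX_XX
XXX_______
_____X_XXX
_X___X__XX
___XXX__X_
X_XX___X_X
Generation 4: 24 live cells
___XX__X_X
__X_____X_
__________
____XXXX_X
_X_X_X____
XX____XX__
__X______X
X___X__X_X
Generation 5: 35 live cells
_X__XXXX_X
_XX__XX___
_XX_______
XX_____X_X
___XX__X_X
__X____X_X
_XX_X___XX
X_X_XXXX_X
Population at generation 5: 35

Answer: 35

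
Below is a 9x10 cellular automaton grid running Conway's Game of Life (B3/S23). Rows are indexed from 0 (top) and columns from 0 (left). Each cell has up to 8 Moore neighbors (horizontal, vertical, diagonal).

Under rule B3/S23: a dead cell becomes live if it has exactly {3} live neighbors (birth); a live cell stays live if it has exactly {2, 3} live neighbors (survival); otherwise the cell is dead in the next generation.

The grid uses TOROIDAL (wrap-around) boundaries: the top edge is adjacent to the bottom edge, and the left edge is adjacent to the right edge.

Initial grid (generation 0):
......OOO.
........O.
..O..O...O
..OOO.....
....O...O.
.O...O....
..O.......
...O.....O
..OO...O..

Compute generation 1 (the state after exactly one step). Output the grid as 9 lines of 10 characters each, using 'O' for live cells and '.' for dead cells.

Simulating step by step:
Generation 0 (given above): 20 live cells
Generation 1: 19 live cells
(generation 1 grid is the final answer)

Answer: ......O.O.
......O.OO
..O.O.....
..O.OO....
..O.OO....
..........
..O.......
...O......
..OO..OO..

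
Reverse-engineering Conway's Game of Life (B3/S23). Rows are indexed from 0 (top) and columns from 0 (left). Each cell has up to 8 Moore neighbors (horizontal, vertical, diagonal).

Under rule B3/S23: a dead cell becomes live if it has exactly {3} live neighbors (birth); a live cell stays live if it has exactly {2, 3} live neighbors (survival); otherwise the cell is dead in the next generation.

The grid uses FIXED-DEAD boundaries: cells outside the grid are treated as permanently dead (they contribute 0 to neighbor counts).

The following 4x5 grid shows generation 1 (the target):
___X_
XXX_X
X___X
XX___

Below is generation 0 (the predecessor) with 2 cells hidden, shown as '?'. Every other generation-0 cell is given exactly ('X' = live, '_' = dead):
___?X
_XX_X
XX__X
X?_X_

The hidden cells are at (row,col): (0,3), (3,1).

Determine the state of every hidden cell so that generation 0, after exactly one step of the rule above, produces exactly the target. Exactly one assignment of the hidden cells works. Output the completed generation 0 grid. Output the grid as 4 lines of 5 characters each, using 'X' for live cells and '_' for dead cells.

Answer: ____X
_XX_X
XX__X
X__X_

Derivation:
Hidden generation-0 cells (in order): (0,3), (3,1).
A hidden cell only influences target cells in its own 3x3 neighborhood. Try each of the 2^2 = 4 assignments, step the completed generation 0 forward once under B3/S23, and compare with the target:
  (0,3)=_ (3,1)=_ -> step reproduces the target at every cell -> ACCEPT
  (0,3)=_ (3,1)=X -> step gives (2,0)='_' but target has 'X' -> reject
  (0,3)=X (3,1)=_ -> step gives (0,2)='X' but target has '_' -> reject
  (0,3)=X (3,1)=X -> step gives (0,2)='X' but target has '_' -> reject
Unique solution: (0,3)=dead, (3,1)=dead.
Check: live-neighbor counts of every cell in the completed generation 0:
12231
33242
34442
23212
Applying B3/S23 to generation 0 with these counts gives:
___X_
XXX_X
X___X
XX___
which matches the target exactly.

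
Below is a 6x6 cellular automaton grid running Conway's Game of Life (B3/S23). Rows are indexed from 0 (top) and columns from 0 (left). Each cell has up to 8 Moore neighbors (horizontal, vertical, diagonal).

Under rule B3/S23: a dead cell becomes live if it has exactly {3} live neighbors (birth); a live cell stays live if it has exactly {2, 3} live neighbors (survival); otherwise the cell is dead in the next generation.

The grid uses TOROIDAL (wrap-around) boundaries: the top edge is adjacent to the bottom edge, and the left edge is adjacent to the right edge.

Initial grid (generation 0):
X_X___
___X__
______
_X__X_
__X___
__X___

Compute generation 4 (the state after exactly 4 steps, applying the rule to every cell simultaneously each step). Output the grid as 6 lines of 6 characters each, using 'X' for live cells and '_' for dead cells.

Answer: __X_X_
__XX__
______
__XX__
__X_X_
____X_

Derivation:
Simulating step by step:
Generation 0 (given above): 7 live cells
Generation 1: 8 live cells
_XXX__
______
______
______
_XXX__
__XX__
Generation 2: 7 live cells
_X_X__
__X___
______
__X___
_X_X__
____X_
Generation 3: 8 live cells
__XX__
__X___
______
__X___
__XX__
___XX_
Generation 4: 9 live cells
(generation 4 grid is the final answer)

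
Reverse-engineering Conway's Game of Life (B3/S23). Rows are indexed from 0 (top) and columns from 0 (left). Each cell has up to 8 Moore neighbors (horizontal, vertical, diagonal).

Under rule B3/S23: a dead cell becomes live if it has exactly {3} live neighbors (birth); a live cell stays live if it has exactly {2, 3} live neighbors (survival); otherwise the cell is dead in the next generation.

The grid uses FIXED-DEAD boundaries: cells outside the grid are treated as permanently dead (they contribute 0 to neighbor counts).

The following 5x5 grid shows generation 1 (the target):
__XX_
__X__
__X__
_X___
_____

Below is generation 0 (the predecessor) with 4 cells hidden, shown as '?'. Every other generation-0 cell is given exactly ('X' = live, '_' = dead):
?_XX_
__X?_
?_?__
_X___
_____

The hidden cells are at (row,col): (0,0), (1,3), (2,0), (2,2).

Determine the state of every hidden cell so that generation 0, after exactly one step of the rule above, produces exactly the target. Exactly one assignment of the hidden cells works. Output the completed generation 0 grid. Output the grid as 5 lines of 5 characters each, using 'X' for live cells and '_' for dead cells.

Answer: __XX_
__X__
X_X__
_X___
_____

Derivation:
Hidden generation-0 cells (in order): (0,0), (1,3), (2,0), (2,2).
A hidden cell only influences target cells in its own 3x3 neighborhood. Try each of the 2^4 = 16 assignments, step the completed generation 0 forward once under B3/S23, and compare with the target:
  (0,0)=_ (1,3)=_ (2,0)=_ (2,2)=_ -> step gives (1,3)='X' but target has '_' -> reject
  (0,0)=_ (1,3)=_ (2,0)=_ (2,2)=X -> step gives (1,1)='X' but target has '_' -> reject
  (0,0)=_ (1,3)=_ (2,0)=X (2,2)=_ -> step gives (1,1)='X' but target has '_' -> reject
  (0,0)=_ (1,3)=_ (2,0)=X (2,2)=X -> step reproduces the target at every cell -> ACCEPT
  (0,0)=_ (1,3)=X (2,0)=_ (2,2)=_ -> step gives (1,3)='X' but target has '_' -> reject
  (0,0)=_ (1,3)=X (2,0)=_ (2,2)=X -> step gives (1,1)='X' but target has '_' -> reject
  (0,0)=_ (1,3)=X (2,0)=X (2,2)=_ -> step gives (1,1)='X' but target has '_' -> reject
  (0,0)=_ (1,3)=X (2,0)=X (2,2)=X -> step gives (1,2)='_' but target has 'X' -> reject
  (0,0)=X (1,3)=_ (2,0)=_ (2,2)=_ -> step gives (0,1)='X' but target has '_' -> reject
  (0,0)=X (1,3)=_ (2,0)=_ (2,2)=X -> step gives (0,1)='X' but target has '_' -> reject
  (0,0)=X (1,3)=_ (2,0)=X (2,2)=_ -> step gives (0,1)='X' but target has '_' -> reject
  (0,0)=X (1,3)=_ (2,0)=X (2,2)=X -> step gives (0,1)='X' but target has '_' -> reject
  (0,0)=X (1,3)=X (2,0)=_ (2,2)=_ -> step gives (0,1)='X' but target has '_' -> reject
  (0,0)=X (1,3)=X (2,0)=_ (2,2)=X -> step gives (0,1)='X' but target has '_' -> reject
  (0,0)=X (1,3)=X (2,0)=X (2,2)=_ -> step gives (0,1)='X' but target has '_' -> reject
  (0,0)=X (1,3)=X (2,0)=X (2,2)=X -> step gives (0,1)='X' but target has '_' -> reject
Unique solution: (0,0)=dead, (1,3)=dead, (2,0)=live, (2,2)=live.
Check: live-neighbor counts of every cell in the completed generation 0:
02221
14341
14220
22210
11100
Applying B3/S23 to generation 0 with these counts gives:
__XX_
__X__
__X__
_X___
_____
which matches the target exactly.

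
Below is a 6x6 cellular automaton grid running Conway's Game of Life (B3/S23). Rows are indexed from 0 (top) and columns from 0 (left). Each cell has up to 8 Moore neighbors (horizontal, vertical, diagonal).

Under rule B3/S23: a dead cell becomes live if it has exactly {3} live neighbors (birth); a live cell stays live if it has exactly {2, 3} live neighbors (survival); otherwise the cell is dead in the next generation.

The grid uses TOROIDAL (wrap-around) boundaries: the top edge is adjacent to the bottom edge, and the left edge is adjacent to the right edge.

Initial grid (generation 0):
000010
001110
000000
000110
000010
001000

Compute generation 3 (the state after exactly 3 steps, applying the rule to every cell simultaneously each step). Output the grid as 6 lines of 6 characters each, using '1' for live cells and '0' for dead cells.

Simulating step by step:
Generation 0 (given above): 8 live cells
Generation 1: 9 live cells
001010
000110
001000
000110
000010
000100
Generation 2: 10 live cells
001010
001010
001000
000110
000010
000110
Generation 3: 12 live cells
(generation 3 grid is the final answer)

Answer: 001011
011000
001010
000110
000001
000011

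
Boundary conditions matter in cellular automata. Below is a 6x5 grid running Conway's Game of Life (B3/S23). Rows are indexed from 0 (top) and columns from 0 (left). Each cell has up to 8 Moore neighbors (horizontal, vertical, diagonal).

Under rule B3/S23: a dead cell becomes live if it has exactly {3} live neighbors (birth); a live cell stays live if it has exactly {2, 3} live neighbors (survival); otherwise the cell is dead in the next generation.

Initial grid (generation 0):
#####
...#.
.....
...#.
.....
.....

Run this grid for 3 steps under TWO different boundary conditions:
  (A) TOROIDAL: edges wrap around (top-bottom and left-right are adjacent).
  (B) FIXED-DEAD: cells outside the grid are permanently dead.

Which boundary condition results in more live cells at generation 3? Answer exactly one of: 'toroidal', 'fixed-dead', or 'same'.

Under TOROIDAL boundary, generation 3:
.....
.....
.....
#####
#####
#####
Population = 15

Under FIXED-DEAD boundary, generation 3:
.....
.....
.....
.....
.....
.....
Population = 0

Comparison: toroidal=15, fixed-dead=0 -> toroidal

Answer: toroidal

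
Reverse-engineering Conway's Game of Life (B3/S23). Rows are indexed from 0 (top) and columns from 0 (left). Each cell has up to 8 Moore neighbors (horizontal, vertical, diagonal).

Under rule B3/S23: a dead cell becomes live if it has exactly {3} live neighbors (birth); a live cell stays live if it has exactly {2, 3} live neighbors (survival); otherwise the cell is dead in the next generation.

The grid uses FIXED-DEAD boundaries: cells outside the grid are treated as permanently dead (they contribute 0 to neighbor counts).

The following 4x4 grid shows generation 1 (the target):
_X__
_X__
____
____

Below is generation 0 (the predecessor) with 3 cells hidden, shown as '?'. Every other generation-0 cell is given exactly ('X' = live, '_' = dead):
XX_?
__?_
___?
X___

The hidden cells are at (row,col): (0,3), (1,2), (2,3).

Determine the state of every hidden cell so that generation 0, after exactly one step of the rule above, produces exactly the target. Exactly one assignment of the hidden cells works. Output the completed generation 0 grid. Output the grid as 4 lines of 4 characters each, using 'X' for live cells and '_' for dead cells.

Hidden generation-0 cells (in order): (0,3), (1,2), (2,3).
A hidden cell only influences target cells in its own 3x3 neighborhood. Try each of the 2^3 = 8 assignments, step the completed generation 0 forward once under B3/S23, and compare with the target:
  (0,3)=_ (1,2)=_ (2,3)=_ -> step gives (0,1)='_' but target has 'X' -> reject
  (0,3)=_ (1,2)=_ (2,3)=X -> step gives (0,1)='_' but target has 'X' -> reject
  (0,3)=_ (1,2)=X (2,3)=_ -> step reproduces the target at every cell -> ACCEPT
  (0,3)=_ (1,2)=X (2,3)=X -> step gives (1,2)='X' but target has '_' -> reject
  (0,3)=X (1,2)=_ (2,3)=_ -> step gives (0,1)='_' but target has 'X' -> reject
  (0,3)=X (1,2)=_ (2,3)=X -> step gives (0,1)='_' but target has 'X' -> reject
  (0,3)=X (1,2)=X (2,3)=_ -> step gives (0,2)='X' but target has '_' -> reject
  (0,3)=X (1,2)=X (2,3)=X -> step gives (0,2)='X' but target has '_' -> reject
Unique solution: (0,3)=dead, (1,2)=live, (2,3)=dead.
Check: live-neighbor counts of every cell in the completed generation 0:
1221
2311
1211
0100
Applying B3/S23 to generation 0 with these counts gives:
_X__
_X__
____
____
which matches the target exactly.

Answer: XX__
__X_
____
X___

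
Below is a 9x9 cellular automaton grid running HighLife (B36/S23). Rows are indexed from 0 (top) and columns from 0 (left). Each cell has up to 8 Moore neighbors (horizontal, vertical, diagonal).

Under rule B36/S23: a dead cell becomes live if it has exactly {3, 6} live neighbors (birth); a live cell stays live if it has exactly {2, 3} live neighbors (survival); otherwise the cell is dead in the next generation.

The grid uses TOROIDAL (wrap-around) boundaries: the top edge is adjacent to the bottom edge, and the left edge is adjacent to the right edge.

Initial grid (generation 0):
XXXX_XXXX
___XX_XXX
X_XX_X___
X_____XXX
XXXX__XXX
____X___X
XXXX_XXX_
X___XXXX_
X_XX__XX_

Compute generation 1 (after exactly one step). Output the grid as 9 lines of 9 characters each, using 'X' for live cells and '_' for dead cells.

Answer: _________
__X______
XXXX_X_XX
_X__XX___
_XXX_XX__
XXX_X__X_
XXXX_____
XX______X
_X___X___

Derivation:
Simulating step by step:
Generation 0 (given above): 47 live cells
Generation 1: 30 live cells
(generation 1 grid is the final answer)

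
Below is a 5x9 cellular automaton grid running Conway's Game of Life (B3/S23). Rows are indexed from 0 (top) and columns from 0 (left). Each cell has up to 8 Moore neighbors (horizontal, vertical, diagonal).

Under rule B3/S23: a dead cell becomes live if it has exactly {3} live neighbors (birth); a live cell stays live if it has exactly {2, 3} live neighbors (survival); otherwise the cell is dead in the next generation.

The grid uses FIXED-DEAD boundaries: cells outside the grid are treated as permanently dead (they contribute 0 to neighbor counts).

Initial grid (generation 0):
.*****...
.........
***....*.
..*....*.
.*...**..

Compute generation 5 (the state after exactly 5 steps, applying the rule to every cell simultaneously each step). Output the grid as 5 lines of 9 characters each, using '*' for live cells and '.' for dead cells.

Simulating step by step:
Generation 0 (given above): 14 live cells
Generation 1: 11 live cells
..***....
*...*....
.**......
*.*....*.
......*..
Generation 2: 7 live cells
...**....
....*....
*.**.....
..*......
.........
Generation 3: 10 live cells
...**....
..*.*....
.***.....
.***.....
.........
Generation 4: 8 live cells
...**....
.*..*....
....*....
.*.*.....
..*......
Generation 5: 10 live cells
(generation 5 grid is the final answer)

Answer: ...**....
....**...
..***....
..**.....
..*......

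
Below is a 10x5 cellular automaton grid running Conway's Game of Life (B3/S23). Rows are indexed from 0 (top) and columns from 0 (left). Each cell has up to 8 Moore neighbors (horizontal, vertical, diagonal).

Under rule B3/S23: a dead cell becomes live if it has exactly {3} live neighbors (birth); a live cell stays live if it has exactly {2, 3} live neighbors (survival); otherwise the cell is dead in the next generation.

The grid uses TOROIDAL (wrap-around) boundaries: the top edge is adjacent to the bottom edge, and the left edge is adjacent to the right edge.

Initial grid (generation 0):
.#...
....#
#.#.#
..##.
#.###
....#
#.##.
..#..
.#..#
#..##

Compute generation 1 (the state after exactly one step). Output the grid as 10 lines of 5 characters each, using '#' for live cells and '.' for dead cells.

Answer: ...#.
.#.##
###.#
.....
###..
.....
.####
#.#.#
.##.#
.####

Derivation:
Simulating step by step:
Generation 0 (given above): 21 live cells
Generation 1: 25 live cells
(generation 1 grid is the final answer)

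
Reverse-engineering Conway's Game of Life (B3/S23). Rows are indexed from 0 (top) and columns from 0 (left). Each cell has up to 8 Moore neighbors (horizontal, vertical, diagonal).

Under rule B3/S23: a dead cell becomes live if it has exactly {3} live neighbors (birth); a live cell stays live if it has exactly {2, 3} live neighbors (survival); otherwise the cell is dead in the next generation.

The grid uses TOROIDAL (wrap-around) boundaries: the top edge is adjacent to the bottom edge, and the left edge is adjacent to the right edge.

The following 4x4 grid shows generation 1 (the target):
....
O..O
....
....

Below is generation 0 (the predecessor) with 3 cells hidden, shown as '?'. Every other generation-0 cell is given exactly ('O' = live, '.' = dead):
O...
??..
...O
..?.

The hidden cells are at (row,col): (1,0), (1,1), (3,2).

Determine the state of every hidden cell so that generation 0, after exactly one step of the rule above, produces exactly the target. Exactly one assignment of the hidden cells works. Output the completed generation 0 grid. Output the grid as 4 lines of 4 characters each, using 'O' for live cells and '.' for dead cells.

Answer: O...
O...
...O
....

Derivation:
Hidden generation-0 cells (in order): (1,0), (1,1), (3,2).
A hidden cell only influences target cells in its own 3x3 neighborhood. Try each of the 2^3 = 8 assignments, step the completed generation 0 forward once under B3/S23, and compare with the target:
  (1,0)=. (1,1)=. (3,2)=. -> step gives (1,0)='.' but target has 'O' -> reject
  (1,0)=. (1,1)=. (3,2)=O -> step gives (1,0)='.' but target has 'O' -> reject
  (1,0)=. (1,1)=O (3,2)=. -> step gives (1,3)='.' but target has 'O' -> reject
  (1,0)=. (1,1)=O (3,2)=O -> step gives (0,1)='O' but target has '.' -> reject
  (1,0)=O (1,1)=. (3,2)=. -> step reproduces the target at every cell -> ACCEPT
  (1,0)=O (1,1)=. (3,2)=O -> step gives (0,1)='O' but target has '.' -> reject
  (1,0)=O (1,1)=O (3,2)=. -> step gives (0,0)='O' but target has '.' -> reject
  (1,0)=O (1,1)=O (3,2)=O -> step gives (0,0)='O' but target has '.' -> reject
Unique solution: (1,0)=live, (1,1)=dead, (3,2)=dead.
Check: live-neighbor counts of every cell in the completed generation 0:
1202
2213
2111
2112
Applying B3/S23 to generation 0 with these counts gives:
....
O..O
....
....
which matches the target exactly.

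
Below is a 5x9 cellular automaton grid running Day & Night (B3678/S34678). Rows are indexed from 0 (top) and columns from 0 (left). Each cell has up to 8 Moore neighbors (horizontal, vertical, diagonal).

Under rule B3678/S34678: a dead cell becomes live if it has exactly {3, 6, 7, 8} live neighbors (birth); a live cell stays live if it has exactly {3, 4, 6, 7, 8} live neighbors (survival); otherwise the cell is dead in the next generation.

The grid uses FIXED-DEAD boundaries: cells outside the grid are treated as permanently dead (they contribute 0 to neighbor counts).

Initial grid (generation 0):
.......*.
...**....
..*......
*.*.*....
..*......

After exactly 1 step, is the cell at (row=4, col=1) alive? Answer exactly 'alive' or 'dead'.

Answer: alive

Derivation:
Simulating step by step:
Generation 0 (given above): 8 live cells
Generation 1: 4 live cells
.........
.........
.*..*....
.........
.*.*.....

Cell (4,1) at generation 1: 1 -> alive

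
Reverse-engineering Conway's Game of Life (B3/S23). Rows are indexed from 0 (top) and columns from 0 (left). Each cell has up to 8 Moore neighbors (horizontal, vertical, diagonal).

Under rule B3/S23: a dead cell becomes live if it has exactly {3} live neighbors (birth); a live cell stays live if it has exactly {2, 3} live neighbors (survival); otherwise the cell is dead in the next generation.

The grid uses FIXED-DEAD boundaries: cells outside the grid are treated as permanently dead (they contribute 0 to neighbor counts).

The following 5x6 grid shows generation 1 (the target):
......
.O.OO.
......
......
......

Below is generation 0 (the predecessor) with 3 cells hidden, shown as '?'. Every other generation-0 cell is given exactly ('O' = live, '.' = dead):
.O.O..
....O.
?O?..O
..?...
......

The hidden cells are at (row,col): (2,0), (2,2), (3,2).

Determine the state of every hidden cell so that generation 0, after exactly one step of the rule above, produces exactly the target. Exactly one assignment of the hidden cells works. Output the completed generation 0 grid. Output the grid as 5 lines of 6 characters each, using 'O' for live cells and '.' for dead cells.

Hidden generation-0 cells (in order): (2,0), (2,2), (3,2).
A hidden cell only influences target cells in its own 3x3 neighborhood. Try each of the 2^3 = 8 assignments, step the completed generation 0 forward once under B3/S23, and compare with the target:
  (2,0)=. (2,2)=. (3,2)=. -> step gives (1,1)='.' but target has 'O' -> reject
  (2,0)=. (2,2)=. (3,2)=O -> step gives (1,1)='.' but target has 'O' -> reject
  (2,0)=. (2,2)=O (3,2)=. -> step reproduces the target at every cell -> ACCEPT
  (2,0)=. (2,2)=O (3,2)=O -> step gives (2,1)='O' but target has '.' -> reject
  (2,0)=O (2,2)=. (3,2)=. -> step gives (1,0)='O' but target has '.' -> reject
  (2,0)=O (2,2)=. (3,2)=O -> step gives (1,0)='O' but target has '.' -> reject
  (2,0)=O (2,2)=O (3,2)=. -> step gives (1,0)='O' but target has '.' -> reject
  (2,0)=O (2,2)=O (3,2)=O -> step gives (1,0)='O' but target has '.' -> reject
Unique solution: (2,0)=dead, (2,2)=live, (3,2)=dead.
Check: live-neighbor counts of every cell in the completed generation 0:
102121
234322
111221
122111
000000
Applying B3/S23 to generation 0 with these counts gives:
......
.O.OO.
......
......
......
which matches the target exactly.

Answer: .O.O..
....O.
.OO..O
......
......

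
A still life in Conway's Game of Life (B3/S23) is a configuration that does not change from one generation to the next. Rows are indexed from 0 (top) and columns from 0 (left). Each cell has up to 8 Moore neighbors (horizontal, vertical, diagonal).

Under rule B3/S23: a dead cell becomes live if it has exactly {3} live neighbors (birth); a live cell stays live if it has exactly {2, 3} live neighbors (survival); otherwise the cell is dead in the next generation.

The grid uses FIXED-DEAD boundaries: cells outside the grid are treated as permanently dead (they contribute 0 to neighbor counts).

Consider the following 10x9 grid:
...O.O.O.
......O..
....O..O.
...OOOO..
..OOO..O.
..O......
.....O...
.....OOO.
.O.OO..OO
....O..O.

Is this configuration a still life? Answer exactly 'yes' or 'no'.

Compute generation 1 and compare to generation 0 (given above):
Generation 1:
......O..
....OOOO.
...OO..O.
..O...OO.
..O...O..
..O.O....
.....O...
.....O.OO
...OO...O
...OO..OO
Cell (0,3) differs: gen0=1 vs gen1=0 -> NOT a still life.

Answer: no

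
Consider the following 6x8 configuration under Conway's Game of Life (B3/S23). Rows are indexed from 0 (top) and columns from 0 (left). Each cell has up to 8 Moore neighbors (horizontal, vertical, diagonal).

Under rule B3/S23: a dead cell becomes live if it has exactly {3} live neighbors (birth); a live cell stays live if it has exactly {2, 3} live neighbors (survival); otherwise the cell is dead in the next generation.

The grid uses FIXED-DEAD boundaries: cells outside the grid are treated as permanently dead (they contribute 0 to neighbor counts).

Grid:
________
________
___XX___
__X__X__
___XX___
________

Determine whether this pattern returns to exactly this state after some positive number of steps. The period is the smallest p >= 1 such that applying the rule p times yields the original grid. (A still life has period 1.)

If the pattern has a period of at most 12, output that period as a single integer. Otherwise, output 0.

Simulating and comparing each generation to the original:
Gen 0 (original, given above): 6 live cells
Gen 1: 6 live cells, MATCHES original -> period = 1

Answer: 1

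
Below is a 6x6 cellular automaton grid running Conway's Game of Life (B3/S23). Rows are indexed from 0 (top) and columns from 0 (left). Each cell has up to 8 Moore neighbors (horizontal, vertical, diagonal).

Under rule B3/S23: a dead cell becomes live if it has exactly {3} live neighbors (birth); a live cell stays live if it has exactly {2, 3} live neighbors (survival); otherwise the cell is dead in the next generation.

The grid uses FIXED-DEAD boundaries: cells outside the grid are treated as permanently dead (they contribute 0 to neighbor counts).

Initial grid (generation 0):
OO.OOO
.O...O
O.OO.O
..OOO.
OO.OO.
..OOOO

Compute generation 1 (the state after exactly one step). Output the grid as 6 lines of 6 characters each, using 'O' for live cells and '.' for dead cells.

Answer: OOO.OO
.....O
.....O
O....O
.O....
.OO..O

Derivation:
Simulating step by step:
Generation 0 (given above): 22 live cells
Generation 1: 13 live cells
(generation 1 grid is the final answer)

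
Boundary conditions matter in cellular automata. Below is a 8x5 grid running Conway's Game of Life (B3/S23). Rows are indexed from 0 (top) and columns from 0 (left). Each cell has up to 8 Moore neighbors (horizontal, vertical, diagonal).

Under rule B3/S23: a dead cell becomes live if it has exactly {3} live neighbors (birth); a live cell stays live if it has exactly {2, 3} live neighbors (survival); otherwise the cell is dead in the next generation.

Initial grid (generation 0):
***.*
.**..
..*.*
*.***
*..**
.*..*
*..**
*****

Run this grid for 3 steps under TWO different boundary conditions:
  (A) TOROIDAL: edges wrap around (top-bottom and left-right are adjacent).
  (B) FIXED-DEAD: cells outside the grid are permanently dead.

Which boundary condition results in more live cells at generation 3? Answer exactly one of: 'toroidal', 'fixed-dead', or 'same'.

Under TOROIDAL boundary, generation 3:
.....
.....
.....
..*..
.....
.....
.....
.....
Population = 1

Under FIXED-DEAD boundary, generation 3:
..*..
..*..
.....
.....
.*...
.*...
**...
.....
Population = 6

Comparison: toroidal=1, fixed-dead=6 -> fixed-dead

Answer: fixed-dead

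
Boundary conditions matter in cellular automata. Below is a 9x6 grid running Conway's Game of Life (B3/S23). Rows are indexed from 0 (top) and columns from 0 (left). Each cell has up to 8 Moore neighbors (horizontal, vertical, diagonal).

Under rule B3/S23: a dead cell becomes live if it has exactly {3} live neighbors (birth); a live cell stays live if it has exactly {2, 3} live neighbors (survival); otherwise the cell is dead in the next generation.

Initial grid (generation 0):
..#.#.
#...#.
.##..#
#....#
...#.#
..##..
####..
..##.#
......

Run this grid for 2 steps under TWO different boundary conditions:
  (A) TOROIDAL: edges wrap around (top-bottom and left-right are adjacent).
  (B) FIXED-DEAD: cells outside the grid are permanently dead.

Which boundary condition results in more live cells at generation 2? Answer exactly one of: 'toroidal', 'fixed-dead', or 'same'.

Answer: toroidal

Derivation:
Under TOROIDAL boundary, generation 2:
.##..#
###.#.
....#.
.....#
..####
#.....
##....
.#.##.
..#...
Population = 20

Under FIXED-DEAD boundary, generation 2:
...##.
.##..#
#.....
#....#
.###..
......
......
......
......
Population = 11

Comparison: toroidal=20, fixed-dead=11 -> toroidal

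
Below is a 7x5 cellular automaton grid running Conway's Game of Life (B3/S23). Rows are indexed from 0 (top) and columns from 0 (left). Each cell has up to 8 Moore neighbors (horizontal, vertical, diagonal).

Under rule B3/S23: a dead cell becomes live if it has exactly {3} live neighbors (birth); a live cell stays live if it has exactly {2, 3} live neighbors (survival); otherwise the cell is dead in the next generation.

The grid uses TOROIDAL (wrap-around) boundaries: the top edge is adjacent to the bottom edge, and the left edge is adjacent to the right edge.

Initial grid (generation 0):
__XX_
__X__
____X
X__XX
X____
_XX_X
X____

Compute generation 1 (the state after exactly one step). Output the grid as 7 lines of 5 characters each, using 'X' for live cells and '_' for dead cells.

Simulating step by step:
Generation 0 (given above): 12 live cells
Generation 1: 13 live cells
(generation 1 grid is the final answer)

Answer: _XXX_
__X__
X___X
X__X_
__X__
_X__X
X___X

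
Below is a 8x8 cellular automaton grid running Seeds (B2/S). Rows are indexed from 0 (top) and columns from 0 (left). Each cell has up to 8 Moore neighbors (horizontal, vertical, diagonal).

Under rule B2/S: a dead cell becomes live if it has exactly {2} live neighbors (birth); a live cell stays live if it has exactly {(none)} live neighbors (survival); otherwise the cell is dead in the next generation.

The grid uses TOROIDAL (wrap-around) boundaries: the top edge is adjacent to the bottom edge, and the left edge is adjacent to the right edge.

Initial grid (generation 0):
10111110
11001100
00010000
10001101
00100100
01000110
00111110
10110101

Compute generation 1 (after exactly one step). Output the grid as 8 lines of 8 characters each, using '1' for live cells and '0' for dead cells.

Answer: 00000000
00000000
00100000
01100000
00010000
00000001
00000000
00000000

Derivation:
Simulating step by step:
Generation 0 (given above): 30 live cells
Generation 1: 5 live cells
(generation 1 grid is the final answer)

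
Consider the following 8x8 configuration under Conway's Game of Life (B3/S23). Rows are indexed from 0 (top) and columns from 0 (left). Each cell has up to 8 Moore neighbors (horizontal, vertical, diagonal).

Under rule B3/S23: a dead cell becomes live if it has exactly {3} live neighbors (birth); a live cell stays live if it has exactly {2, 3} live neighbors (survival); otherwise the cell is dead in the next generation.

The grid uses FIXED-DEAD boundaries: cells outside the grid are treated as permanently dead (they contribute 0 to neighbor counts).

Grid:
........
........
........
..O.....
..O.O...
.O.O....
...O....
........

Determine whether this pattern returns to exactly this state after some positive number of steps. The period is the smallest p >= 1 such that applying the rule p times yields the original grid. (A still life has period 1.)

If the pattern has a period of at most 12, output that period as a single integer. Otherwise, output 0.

Simulating and comparing each generation to the original:
Gen 0 (original, given above): 6 live cells
Gen 1: 6 live cells, differs from original
Gen 2: 6 live cells, MATCHES original -> period = 2

Answer: 2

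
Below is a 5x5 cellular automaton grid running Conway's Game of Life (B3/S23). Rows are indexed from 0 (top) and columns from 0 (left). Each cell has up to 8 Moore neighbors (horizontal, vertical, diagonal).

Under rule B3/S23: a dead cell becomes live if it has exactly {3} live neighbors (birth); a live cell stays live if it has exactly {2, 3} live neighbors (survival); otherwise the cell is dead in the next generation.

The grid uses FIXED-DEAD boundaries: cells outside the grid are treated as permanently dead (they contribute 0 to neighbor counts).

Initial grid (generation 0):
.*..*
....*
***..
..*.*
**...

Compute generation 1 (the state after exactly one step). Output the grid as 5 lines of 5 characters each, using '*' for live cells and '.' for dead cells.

Simulating step by step:
Generation 0 (given above): 10 live cells
Generation 1: 8 live cells
(generation 1 grid is the final answer)

Answer: .....
*.**.
.**..
..**.
.*...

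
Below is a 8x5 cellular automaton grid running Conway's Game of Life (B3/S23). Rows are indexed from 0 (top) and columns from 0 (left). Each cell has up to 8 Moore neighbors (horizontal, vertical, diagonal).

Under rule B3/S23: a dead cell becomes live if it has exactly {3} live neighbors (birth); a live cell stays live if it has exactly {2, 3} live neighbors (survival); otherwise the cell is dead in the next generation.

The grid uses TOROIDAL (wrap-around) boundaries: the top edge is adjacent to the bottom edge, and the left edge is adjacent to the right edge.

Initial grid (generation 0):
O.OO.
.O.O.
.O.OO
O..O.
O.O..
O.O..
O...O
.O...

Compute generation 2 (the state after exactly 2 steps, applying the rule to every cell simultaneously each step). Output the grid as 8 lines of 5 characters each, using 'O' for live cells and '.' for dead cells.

Simulating step by step:
Generation 0 (given above): 17 live cells
Generation 1: 18 live cells
O..OO
.O...
.O.O.
O..O.
O.OO.
O..O.
O...O
.OOO.
Generation 2: 19 live cells
(generation 2 grid is the final answer)

Answer: O..OO
.O.O.
OO..O
O..O.
O.OO.
O.OO.
O....
.OO..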